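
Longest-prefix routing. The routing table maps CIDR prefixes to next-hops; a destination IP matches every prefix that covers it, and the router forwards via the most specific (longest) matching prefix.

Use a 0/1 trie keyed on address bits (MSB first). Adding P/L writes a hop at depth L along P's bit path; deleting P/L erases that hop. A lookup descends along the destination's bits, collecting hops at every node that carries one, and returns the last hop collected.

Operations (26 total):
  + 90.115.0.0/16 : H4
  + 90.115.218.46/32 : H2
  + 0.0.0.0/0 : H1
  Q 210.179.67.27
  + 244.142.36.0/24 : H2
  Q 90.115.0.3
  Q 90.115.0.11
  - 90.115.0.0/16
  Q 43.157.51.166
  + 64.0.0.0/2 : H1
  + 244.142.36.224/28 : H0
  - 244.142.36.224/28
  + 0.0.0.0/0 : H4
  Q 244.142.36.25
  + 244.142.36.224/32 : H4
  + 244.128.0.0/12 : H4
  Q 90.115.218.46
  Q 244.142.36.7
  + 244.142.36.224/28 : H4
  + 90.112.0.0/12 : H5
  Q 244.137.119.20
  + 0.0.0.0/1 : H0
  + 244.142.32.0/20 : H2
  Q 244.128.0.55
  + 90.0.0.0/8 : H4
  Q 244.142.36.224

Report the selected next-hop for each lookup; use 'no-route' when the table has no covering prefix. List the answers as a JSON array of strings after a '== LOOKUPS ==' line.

Apply in order:
  add 90.115.0.0/16 -> H4 at depth 16
  add 90.115.218.46/32 -> H2 at depth 32
  add 0.0.0.0/0 -> H1 at depth 0
  Q 210.179.67.27: descend ε ; hops seen [H1] ; pick H1
  add 244.142.36.0/24 -> H2 at depth 24
  Q 90.115.0.3: descend 0101101001110011 ; hops seen [H1,H4] ; pick H4
  Q 90.115.0.11: descend 0101101001110011 ; hops seen [H1,H4] ; pick H4
  del 90.115.0.0/16 (clear depth 16)
  Q 43.157.51.166: descend 0 ; hops seen [H1] ; pick H1
  add 64.0.0.0/2 -> H1 at depth 2
  add 244.142.36.224/28 -> H0 at depth 28
  del 244.142.36.224/28 (clear depth 28)
  add 0.0.0.0/0 -> H4 at depth 0
  Q 244.142.36.25: descend 111101001000111000100100 ; hops seen [H4,H2] ; pick H2
  add 244.142.36.224/32 -> H4 at depth 32
  add 244.128.0.0/12 -> H4 at depth 12
  Q 90.115.218.46: descend 01011010011100111101101000101110 ; hops seen [H4,H1,H2] ; pick H2
  Q 244.142.36.7: descend 111101001000111000100100 ; hops seen [H4,H4,H2] ; pick H2
  add 244.142.36.224/28 -> H4 at depth 28
  add 90.112.0.0/12 -> H5 at depth 12
  Q 244.137.119.20: descend 1111010010001 ; hops seen [H4,H4] ; pick H4
  add 0.0.0.0/1 -> H0 at depth 1
  add 244.142.32.0/20 -> H2 at depth 20
  Q 244.128.0.55: descend 111101001000 ; hops seen [H4,H4] ; pick H4
  add 90.0.0.0/8 -> H4 at depth 8
  Q 244.142.36.224: descend 11110100100011100010010011100000 ; hops seen [H4,H4,H2,H2,H4,H4] ; pick H4

== LOOKUPS ==
["H1","H4","H4","H1","H2","H2","H2","H4","H4","H4"]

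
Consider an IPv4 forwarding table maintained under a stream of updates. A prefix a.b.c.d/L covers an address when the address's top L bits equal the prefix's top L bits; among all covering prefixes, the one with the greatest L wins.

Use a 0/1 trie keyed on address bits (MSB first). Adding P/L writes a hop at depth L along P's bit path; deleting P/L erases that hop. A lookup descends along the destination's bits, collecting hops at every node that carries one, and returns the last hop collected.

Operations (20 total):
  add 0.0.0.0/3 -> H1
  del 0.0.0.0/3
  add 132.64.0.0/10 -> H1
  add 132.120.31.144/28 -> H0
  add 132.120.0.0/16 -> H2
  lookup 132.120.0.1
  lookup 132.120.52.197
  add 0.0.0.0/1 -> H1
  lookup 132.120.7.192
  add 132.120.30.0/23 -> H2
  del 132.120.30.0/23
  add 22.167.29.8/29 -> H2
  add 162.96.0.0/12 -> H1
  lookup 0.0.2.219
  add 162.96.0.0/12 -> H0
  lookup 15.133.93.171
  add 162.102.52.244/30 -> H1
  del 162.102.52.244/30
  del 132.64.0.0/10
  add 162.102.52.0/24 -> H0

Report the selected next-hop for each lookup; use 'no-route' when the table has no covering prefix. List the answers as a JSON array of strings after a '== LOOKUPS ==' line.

Process each operation:
  + 0.0.0.0/3 (H1) depth=3
  - 0.0.0.0/3 clear@3
  + 132.64.0.0/10 (H1) depth=10
  + 132.120.31.144/28 (H0) depth=28
  + 132.120.0.0/16 (H2) depth=16
  ? 132.120.0.1  path d0:-→d1:-→d2:-→d3:-→d4:-→d5:-→d6:-→d7:-→d8:-→d9:-→d10:H1→d11:-→d12:-→d13:-→d14:-→d15:-→d16:H2→d17:-→d18:-→d19:-  best=H2
  ? 132.120.52.197  path d0:-→d1:-→d2:-→d3:-→d4:-→d5:-→d6:-→d7:-→d8:-→d9:-→d10:H1→d11:-→d12:-→d13:-→d14:-→d15:-→d16:H2→d17:-→d18:-  best=H2
  + 0.0.0.0/1 (H1) depth=1
  ? 132.120.7.192  path d0:-→d1:-→d2:-→d3:-→d4:-→d5:-→d6:-→d7:-→d8:-→d9:-→d10:H1→d11:-→d12:-→d13:-→d14:-→d15:-→d16:H2→d17:-→d18:-→d19:-  best=H2
  + 132.120.30.0/23 (H2) depth=23
  - 132.120.30.0/23 clear@23
  + 22.167.29.8/29 (H2) depth=29
  + 162.96.0.0/12 (H1) depth=12
  ? 0.0.2.219  path d0:-→d1:H1→d2:-→d3:-  best=H1
  + 162.96.0.0/12 (H0) depth=12
  ? 15.133.93.171  path d0:-→d1:H1→d2:-→d3:-  best=H1
  + 162.102.52.244/30 (H1) depth=30
  - 162.102.52.244/30 clear@30
  - 132.64.0.0/10 clear@10
  + 162.102.52.0/24 (H0) depth=24

== LOOKUPS ==
["H2","H2","H2","H1","H1"]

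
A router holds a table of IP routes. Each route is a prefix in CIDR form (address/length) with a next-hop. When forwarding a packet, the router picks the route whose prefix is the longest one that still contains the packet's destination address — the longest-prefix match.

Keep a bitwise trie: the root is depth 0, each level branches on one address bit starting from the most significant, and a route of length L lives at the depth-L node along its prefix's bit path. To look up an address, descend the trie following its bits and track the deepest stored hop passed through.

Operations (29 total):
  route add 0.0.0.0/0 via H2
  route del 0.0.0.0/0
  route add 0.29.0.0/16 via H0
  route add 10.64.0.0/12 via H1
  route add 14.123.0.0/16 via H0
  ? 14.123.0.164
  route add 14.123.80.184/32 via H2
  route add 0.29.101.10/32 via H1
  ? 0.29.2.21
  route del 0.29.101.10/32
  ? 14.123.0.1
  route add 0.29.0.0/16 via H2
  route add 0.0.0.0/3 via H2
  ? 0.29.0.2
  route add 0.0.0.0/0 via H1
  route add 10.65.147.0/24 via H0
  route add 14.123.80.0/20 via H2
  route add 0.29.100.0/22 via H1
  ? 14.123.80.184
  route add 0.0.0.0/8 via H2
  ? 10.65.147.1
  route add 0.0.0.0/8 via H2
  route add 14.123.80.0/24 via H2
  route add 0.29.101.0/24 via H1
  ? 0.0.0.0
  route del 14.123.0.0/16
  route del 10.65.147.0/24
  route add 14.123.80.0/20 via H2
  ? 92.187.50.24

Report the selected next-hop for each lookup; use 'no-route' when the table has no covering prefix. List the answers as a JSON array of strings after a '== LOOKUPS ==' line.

Trace:
  + 0.0.0.0/0 (H2) depth=0
  del 0.0.0.0/0 (clear depth 0)
  + 0.29.0.0/16 (H0) depth=16
  + 10.64.0.0/12 (H1) depth=12
  + 14.123.0.0/16 (H0) depth=16
  ? 14.123.0.164  path d0:-→d1:-→d2:-→d3:-→d4:-→d5:-→d6:-→d7:-→d8:-→d9:-→d10:-→d11:-→d12:-→d13:-→d14:-→d15:-→d16:H0  best=H0
  + 14.123.80.184/32 (H2) depth=32
  + 0.29.101.10/32 (H1) depth=32
  ? 0.29.2.21  path d0:-→d1:-→d2:-→d3:-→d4:-→d5:-→d6:-→d7:-→d8:-→d9:-→d10:-→d11:-→d12:-→d13:-→d14:-→d15:-→d16:H0→d17:-  best=H0
  del 0.29.101.10/32 (clear depth 32)
  ? 14.123.0.1  path d0:-→d1:-→d2:-→d3:-→d4:-→d5:-→d6:-→d7:-→d8:-→d9:-→d10:-→d11:-→d12:-→d13:-→d14:-→d15:-→d16:H0→d17:-  best=H0
  + 0.29.0.0/16 (H2) depth=16
  + 0.0.0.0/3 (H2) depth=3
  ? 0.29.0.2  path d0:-→d1:-→d2:-→d3:H2→d4:-→d5:-→d6:-→d7:-→d8:-→d9:-→d10:-→d11:-→d12:-→d13:-→d14:-→d15:-→d16:H2→d17:-  best=H2
  + 0.0.0.0/0 (H1) depth=0
  + 10.65.147.0/24 (H0) depth=24
  + 14.123.80.0/20 (H2) depth=20
  + 0.29.100.0/22 (H1) depth=22
  ? 14.123.80.184  path d0:H1→d1:-→d2:-→d3:H2→d4:-→d5:-→d6:-→d7:-→d8:-→d9:-→d10:-→d11:-→d12:-→d13:-→d14:-→d15:-→d16:H0→d17:-→d18:-→d19:-→d20:H2→d21:-→d22:-→d23:-→d24:-→d25:-→d26:-→d27:-→d28:-→d29:-→d30:-→d31:-→d32:H2  best=H2
  + 0.0.0.0/8 (H2) depth=8
  ? 10.65.147.1  path d0:H1→d1:-→d2:-→d3:H2→d4:-→d5:-→d6:-→d7:-→d8:-→d9:-→d10:-→d11:-→d12:H1→d13:-→d14:-→d15:-→d16:-→d17:-→d18:-→d19:-→d20:-→d21:-→d22:-→d23:-→d24:H0  best=H0
  + 0.0.0.0/8 (H2) depth=8
  + 14.123.80.0/24 (H2) depth=24
  + 0.29.101.0/24 (H1) depth=24
  ? 0.0.0.0  path d0:H1→d1:-→d2:-→d3:H2→d4:-→d5:-→d6:-→d7:-→d8:H2→d9:-→d10:-→d11:-  best=H2
  del 14.123.0.0/16 (clear depth 16)
  del 10.65.147.0/24 (clear depth 24)
  + 14.123.80.0/20 (H2) depth=20
  ? 92.187.50.24  path d0:H1→d1:-  best=H1

== LOOKUPS ==
["H0","H0","H0","H2","H2","H0","H2","H1"]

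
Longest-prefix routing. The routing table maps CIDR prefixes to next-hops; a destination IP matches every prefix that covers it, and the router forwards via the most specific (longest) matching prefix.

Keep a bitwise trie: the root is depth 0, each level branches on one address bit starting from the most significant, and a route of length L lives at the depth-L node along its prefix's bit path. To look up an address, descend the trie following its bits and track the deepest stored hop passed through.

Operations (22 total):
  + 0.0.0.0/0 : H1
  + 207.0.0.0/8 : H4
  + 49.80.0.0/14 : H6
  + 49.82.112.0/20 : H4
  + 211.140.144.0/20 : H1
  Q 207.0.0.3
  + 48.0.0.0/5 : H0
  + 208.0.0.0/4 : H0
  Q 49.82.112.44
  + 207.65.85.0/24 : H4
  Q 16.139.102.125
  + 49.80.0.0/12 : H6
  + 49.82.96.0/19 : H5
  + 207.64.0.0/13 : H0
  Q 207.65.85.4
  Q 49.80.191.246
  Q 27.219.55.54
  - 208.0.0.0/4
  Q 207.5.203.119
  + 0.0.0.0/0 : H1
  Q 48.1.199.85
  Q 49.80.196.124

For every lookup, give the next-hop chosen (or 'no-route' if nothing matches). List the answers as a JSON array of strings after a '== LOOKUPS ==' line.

Apply in order:
  add 0.0.0.0/0 -> H1 at depth 0
  add 207.0.0.0/8 -> H4 at depth 8
  add 49.80.0.0/14 -> H6 at depth 14
  add 49.82.112.0/20 -> H4 at depth 20
  add 211.140.144.0/20 -> H1 at depth 20
  Q 207.0.0.3: descend 11001111 ; hops seen [H1,H4] ; pick H4
  add 48.0.0.0/5 -> H0 at depth 5
  add 208.0.0.0/4 -> H0 at depth 4
  Q 49.82.112.44: descend 00110001010100100111 ; hops seen [H1,H0,H6,H4] ; pick H4
  add 207.65.85.0/24 -> H4 at depth 24
  Q 16.139.102.125: descend 00 ; hops seen [H1] ; pick H1
  add 49.80.0.0/12 -> H6 at depth 12
  add 49.82.96.0/19 -> H5 at depth 19
  add 207.64.0.0/13 -> H0 at depth 13
  Q 207.65.85.4: descend 110011110100000101010101 ; hops seen [H1,H4,H0,H4] ; pick H4
  Q 49.80.191.246: descend 00110001010100 ; hops seen [H1,H0,H6,H6] ; pick H6
  Q 27.219.55.54: descend 00 ; hops seen [H1] ; pick H1
  del 208.0.0.0/4 (clear depth 4)
  Q 207.5.203.119: descend 110011110 ; hops seen [H1,H4] ; pick H4
  add 0.0.0.0/0 -> H1 at depth 0
  Q 48.1.199.85: descend 0011000 ; hops seen [H1,H0] ; pick H0
  Q 49.80.196.124: descend 00110001010100 ; hops seen [H1,H0,H6,H6] ; pick H6

== LOOKUPS ==
["H4","H4","H1","H4","H6","H1","H4","H0","H6"]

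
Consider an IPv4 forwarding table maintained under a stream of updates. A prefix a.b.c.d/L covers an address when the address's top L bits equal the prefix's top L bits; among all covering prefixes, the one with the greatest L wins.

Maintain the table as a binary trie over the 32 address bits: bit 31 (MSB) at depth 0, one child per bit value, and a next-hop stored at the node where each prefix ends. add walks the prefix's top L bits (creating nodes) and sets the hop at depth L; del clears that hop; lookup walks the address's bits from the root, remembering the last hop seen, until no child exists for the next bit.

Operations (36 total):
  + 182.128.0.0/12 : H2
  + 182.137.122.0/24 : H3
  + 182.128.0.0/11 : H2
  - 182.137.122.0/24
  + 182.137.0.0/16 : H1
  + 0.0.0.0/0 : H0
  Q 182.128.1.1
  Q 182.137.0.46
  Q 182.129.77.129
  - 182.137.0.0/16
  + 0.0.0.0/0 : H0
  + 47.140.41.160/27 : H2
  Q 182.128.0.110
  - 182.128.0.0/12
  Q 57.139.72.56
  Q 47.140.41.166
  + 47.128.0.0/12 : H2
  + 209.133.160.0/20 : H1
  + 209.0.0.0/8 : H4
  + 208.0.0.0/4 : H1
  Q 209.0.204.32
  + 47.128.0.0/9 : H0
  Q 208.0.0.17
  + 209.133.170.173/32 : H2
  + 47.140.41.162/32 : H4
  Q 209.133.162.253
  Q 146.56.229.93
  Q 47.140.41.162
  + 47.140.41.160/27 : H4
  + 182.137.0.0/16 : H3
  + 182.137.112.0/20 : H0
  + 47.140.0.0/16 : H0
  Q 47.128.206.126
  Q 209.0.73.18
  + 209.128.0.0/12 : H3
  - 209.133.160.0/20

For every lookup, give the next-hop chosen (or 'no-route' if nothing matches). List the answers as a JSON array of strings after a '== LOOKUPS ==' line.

Trace:
  add 182.128.0.0/12 -> H2 at depth 12
  add 182.137.122.0/24 -> H3 at depth 24
  add 182.128.0.0/11 -> H2 at depth 11
  del 182.137.122.0/24 (clear depth 24)
  add 182.137.0.0/16 -> H1 at depth 16
  add 0.0.0.0/0 -> H0 at depth 0
  Q 182.128.1.1: descend 101101101000 ; hops seen [H0,H2,H2] ; pick H2
  Q 182.137.0.46: descend 10110110100010010 ; hops seen [H0,H2,H2,H1] ; pick H1
  Q 182.129.77.129: descend 101101101000 ; hops seen [H0,H2,H2] ; pick H2
  del 182.137.0.0/16 (clear depth 16)
  add 0.0.0.0/0 -> H0 at depth 0
  add 47.140.41.160/27 -> H2 at depth 27
  Q 182.128.0.110: descend 101101101000 ; hops seen [H0,H2,H2] ; pick H2
  del 182.128.0.0/12 (clear depth 12)
  Q 57.139.72.56: descend 001 ; hops seen [H0] ; pick H0
  Q 47.140.41.166: descend 001011111000110000101001101 ; hops seen [H0,H2] ; pick H2
  add 47.128.0.0/12 -> H2 at depth 12
  add 209.133.160.0/20 -> H1 at depth 20
  add 209.0.0.0/8 -> H4 at depth 8
  add 208.0.0.0/4 -> H1 at depth 4
  Q 209.0.204.32: descend 11010001 ; hops seen [H0,H1,H4] ; pick H4
  add 47.128.0.0/9 -> H0 at depth 9
  Q 208.0.0.17: descend 1101000 ; hops seen [H0,H1] ; pick H1
  add 209.133.170.173/32 -> H2 at depth 32
  add 47.140.41.162/32 -> H4 at depth 32
  Q 209.133.162.253: descend 11010001100001011010 ; hops seen [H0,H1,H4,H1] ; pick H1
  Q 146.56.229.93: descend 10 ; hops seen [H0] ; pick H0
  Q 47.140.41.162: descend 00101111100011000010100110100010 ; hops seen [H0,H0,H2,H2,H4] ; pick H4
  add 47.140.41.160/27 -> H4 at depth 27
  add 182.137.0.0/16 -> H3 at depth 16
  add 182.137.112.0/20 -> H0 at depth 20
  add 47.140.0.0/16 -> H0 at depth 16
  Q 47.128.206.126: descend 001011111000 ; hops seen [H0,H0,H2] ; pick H2
  Q 209.0.73.18: descend 11010001 ; hops seen [H0,H1,H4] ; pick H4
  add 209.128.0.0/12 -> H3 at depth 12
  del 209.133.160.0/20 (clear depth 20)

== LOOKUPS ==
["H2","H1","H2","H2","H0","H2","H4","H1","H1","H0","H4","H2","H4"]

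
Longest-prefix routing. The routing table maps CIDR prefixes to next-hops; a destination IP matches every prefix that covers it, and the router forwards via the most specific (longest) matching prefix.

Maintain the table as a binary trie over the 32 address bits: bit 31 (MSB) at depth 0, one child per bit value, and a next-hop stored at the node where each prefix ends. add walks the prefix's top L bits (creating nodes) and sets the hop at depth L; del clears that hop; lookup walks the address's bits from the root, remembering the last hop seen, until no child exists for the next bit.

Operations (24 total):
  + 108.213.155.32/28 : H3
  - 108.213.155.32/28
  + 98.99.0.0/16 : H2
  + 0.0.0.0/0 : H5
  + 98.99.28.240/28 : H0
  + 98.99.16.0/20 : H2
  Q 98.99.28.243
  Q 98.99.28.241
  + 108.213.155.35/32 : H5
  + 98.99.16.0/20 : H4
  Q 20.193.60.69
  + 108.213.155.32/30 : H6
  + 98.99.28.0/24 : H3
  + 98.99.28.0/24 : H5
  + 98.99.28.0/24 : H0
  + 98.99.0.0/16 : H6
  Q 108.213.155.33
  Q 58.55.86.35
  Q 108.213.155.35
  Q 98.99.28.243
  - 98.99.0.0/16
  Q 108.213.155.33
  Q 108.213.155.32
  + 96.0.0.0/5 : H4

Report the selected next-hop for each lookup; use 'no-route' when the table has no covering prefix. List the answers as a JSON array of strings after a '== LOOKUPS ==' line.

Trace:
  add 108.213.155.32/28 -> H3 at depth 28
  - 108.213.155.32/28 clear@28
  add 98.99.0.0/16 -> H2 at depth 16
  add 0.0.0.0/0 -> H5 at depth 0
  add 98.99.28.240/28 -> H0 at depth 28
  add 98.99.16.0/20 -> H2 at depth 20
  Q 98.99.28.243: descend 0110001001100011000111001111 ; hops seen [H5,H2,H2,H0] ; pick H0
  Q 98.99.28.241: descend 0110001001100011000111001111 ; hops seen [H5,H2,H2,H0] ; pick H0
  add 108.213.155.35/32 -> H5 at depth 32
  add 98.99.16.0/20 -> H4 at depth 20
  Q 20.193.60.69: descend 0 ; hops seen [H5] ; pick H5
  add 108.213.155.32/30 -> H6 at depth 30
  add 98.99.28.0/24 -> H3 at depth 24
  add 98.99.28.0/24 -> H5 at depth 24
  add 98.99.28.0/24 -> H0 at depth 24
  add 98.99.0.0/16 -> H6 at depth 16
  Q 108.213.155.33: descend 011011001101010110011011001000 ; hops seen [H5,H6] ; pick H6
  Q 58.55.86.35: descend 0 ; hops seen [H5] ; pick H5
  Q 108.213.155.35: descend 01101100110101011001101100100011 ; hops seen [H5,H6,H5] ; pick H5
  Q 98.99.28.243: descend 0110001001100011000111001111 ; hops seen [H5,H6,H4,H0,H0] ; pick H0
  - 98.99.0.0/16 clear@16
  Q 108.213.155.33: descend 011011001101010110011011001000 ; hops seen [H5,H6] ; pick H6
  Q 108.213.155.32: descend 011011001101010110011011001000 ; hops seen [H5,H6] ; pick H6
  add 96.0.0.0/5 -> H4 at depth 5

== LOOKUPS ==
["H0","H0","H5","H6","H5","H5","H0","H6","H6"]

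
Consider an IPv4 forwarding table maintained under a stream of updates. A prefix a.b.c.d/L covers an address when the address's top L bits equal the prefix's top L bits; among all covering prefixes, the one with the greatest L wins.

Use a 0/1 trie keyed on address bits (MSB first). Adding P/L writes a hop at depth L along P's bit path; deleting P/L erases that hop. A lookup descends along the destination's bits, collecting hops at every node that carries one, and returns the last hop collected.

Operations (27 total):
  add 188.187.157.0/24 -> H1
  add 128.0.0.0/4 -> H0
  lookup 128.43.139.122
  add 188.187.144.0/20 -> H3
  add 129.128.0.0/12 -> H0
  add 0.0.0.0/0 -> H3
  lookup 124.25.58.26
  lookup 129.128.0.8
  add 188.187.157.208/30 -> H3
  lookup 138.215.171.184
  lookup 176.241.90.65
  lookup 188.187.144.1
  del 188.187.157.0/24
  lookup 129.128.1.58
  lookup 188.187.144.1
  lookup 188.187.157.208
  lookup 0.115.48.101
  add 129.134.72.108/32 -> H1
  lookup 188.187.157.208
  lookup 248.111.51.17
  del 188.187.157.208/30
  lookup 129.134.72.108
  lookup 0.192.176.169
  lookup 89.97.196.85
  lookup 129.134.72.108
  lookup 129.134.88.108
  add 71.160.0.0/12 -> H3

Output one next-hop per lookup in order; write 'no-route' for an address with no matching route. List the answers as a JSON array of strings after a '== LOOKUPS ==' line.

Trace:
  add 188.187.157.0/24 -> H1 at depth 24
  add 128.0.0.0/4 -> H0 at depth 4
  lookup 128.43.139.122: bits 1000 walk d0:-→d1:-→d2:-→d3:-→d4:H0 -> H0
  add 188.187.144.0/20 -> H3 at depth 20
  add 129.128.0.0/12 -> H0 at depth 12
  add 0.0.0.0/0 -> H3 at depth 0
  lookup 124.25.58.26: bits ε walk d0:H3 -> H3
  lookup 129.128.0.8: bits 100000011000 walk d0:H3→d1:-→d2:-→d3:-→d4:H0→d5:-→d6:-→d7:-→d8:-→d9:-→d10:-→d11:-→d12:H0 -> H0
  add 188.187.157.208/30 -> H3 at depth 30
  lookup 138.215.171.184: bits 1000 walk d0:H3→d1:-→d2:-→d3:-→d4:H0 -> H0
  lookup 176.241.90.65: bits 1011 walk d0:H3→d1:-→d2:-→d3:-→d4:- -> H3
  lookup 188.187.144.1: bits 10111100101110111001 walk d0:H3→d1:-→d2:-→d3:-→d4:-→d5:-→d6:-→d7:-→d8:-→d9:-→d10:-→d11:-→d12:-→d13:-→d14:-→d15:-→d16:-→d17:-→d18:-→d19:-→d20:H3 -> H3
  - 188.187.157.0/24 clear@24
  lookup 129.128.1.58: bits 100000011000 walk d0:H3→d1:-→d2:-→d3:-→d4:H0→d5:-→d6:-→d7:-→d8:-→d9:-→d10:-→d11:-→d12:H0 -> H0
  lookup 188.187.144.1: bits 10111100101110111001 walk d0:H3→d1:-→d2:-→d3:-→d4:-→d5:-→d6:-→d7:-→d8:-→d9:-→d10:-→d11:-→d12:-→d13:-→d14:-→d15:-→d16:-→d17:-→d18:-→d19:-→d20:H3 -> H3
  lookup 188.187.157.208: bits 101111001011101110011101110100 walk d0:H3→d1:-→d2:-→d3:-→d4:-→d5:-→d6:-→d7:-→d8:-→d9:-→d10:-→d11:-→d12:-→d13:-→d14:-→d15:-→d16:-→d17:-→d18:-→d19:-→d20:H3→d21:-→d22:-→d23:-→d24:-→d25:-→d26:-→d27:-→d28:-→d29:-→d30:H3 -> H3
  lookup 0.115.48.101: bits ε walk d0:H3 -> H3
  add 129.134.72.108/32 -> H1 at depth 32
  lookup 188.187.157.208: bits 101111001011101110011101110100 walk d0:H3→d1:-→d2:-→d3:-→d4:-→d5:-→d6:-→d7:-→d8:-→d9:-→d10:-→d11:-→d12:-→d13:-→d14:-→d15:-→d16:-→d17:-→d18:-→d19:-→d20:H3→d21:-→d22:-→d23:-→d24:-→d25:-→d26:-→d27:-→d28:-→d29:-→d30:H3 -> H3
  lookup 248.111.51.17: bits 1 walk d0:H3→d1:- -> H3
  - 188.187.157.208/30 clear@30
  lookup 129.134.72.108: bits 10000001100001100100100001101100 walk d0:H3→d1:-→d2:-→d3:-→d4:H0→d5:-→d6:-→d7:-→d8:-→d9:-→d10:-→d11:-→d12:H0→d13:-→d14:-→d15:-→d16:-→d17:-→d18:-→d19:-→d20:-→d21:-→d22:-→d23:-→d24:-→d25:-→d26:-→d27:-→d28:-→d29:-→d30:-→d31:-→d32:H1 -> H1
  lookup 0.192.176.169: bits ε walk d0:H3 -> H3
  lookup 89.97.196.85: bits ε walk d0:H3 -> H3
  lookup 129.134.72.108: bits 10000001100001100100100001101100 walk d0:H3→d1:-→d2:-→d3:-→d4:H0→d5:-→d6:-→d7:-→d8:-→d9:-→d10:-→d11:-→d12:H0→d13:-→d14:-→d15:-→d16:-→d17:-→d18:-→d19:-→d20:-→d21:-→d22:-→d23:-→d24:-→d25:-→d26:-→d27:-→d28:-→d29:-→d30:-→d31:-→d32:H1 -> H1
  lookup 129.134.88.108: bits 1000000110000110010 walk d0:H3→d1:-→d2:-→d3:-→d4:H0→d5:-→d6:-→d7:-→d8:-→d9:-→d10:-→d11:-→d12:H0→d13:-→d14:-→d15:-→d16:-→d17:-→d18:-→d19:- -> H0
  add 71.160.0.0/12 -> H3 at depth 12

== LOOKUPS ==
["H0","H3","H0","H0","H3","H3","H0","H3","H3","H3","H3","H3","H1","H3","H3","H1","H0"]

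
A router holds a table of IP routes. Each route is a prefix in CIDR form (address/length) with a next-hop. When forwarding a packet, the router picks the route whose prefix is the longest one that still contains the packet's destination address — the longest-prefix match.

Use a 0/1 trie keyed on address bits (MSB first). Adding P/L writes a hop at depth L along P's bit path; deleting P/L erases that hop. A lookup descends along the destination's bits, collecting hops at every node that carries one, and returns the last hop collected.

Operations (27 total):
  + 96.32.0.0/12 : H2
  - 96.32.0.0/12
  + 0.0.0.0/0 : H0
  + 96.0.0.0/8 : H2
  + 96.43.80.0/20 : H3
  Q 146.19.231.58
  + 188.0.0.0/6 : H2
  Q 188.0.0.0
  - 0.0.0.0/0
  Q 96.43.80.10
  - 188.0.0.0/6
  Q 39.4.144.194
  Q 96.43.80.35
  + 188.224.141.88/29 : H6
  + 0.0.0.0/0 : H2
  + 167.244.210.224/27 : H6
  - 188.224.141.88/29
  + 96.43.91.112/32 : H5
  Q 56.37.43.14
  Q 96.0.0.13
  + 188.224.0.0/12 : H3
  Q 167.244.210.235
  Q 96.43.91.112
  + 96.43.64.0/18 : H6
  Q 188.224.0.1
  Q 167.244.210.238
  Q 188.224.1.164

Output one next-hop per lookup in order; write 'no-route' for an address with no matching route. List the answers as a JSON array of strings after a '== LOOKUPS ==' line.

Process each operation:
  + 96.32.0.0/12 (H2) depth=12
  - 96.32.0.0/12 clear@12
  + 0.0.0.0/0 (H0) depth=0
  + 96.0.0.0/8 (H2) depth=8
  + 96.43.80.0/20 (H3) depth=20
  Q 146.19.231.58: descend ε ; hops seen [H0] ; pick H0
  + 188.0.0.0/6 (H2) depth=6
  Q 188.0.0.0: descend 101111 ; hops seen [H0,H2] ; pick H2
  - 0.0.0.0/0 clear@0
  Q 96.43.80.10: descend 01100000001010110101 ; hops seen [H2,H3] ; pick H3
  - 188.0.0.0/6 clear@6
  Q 39.4.144.194: descend 0 ; hops seen [∅] ; pick no-route
  Q 96.43.80.35: descend 01100000001010110101 ; hops seen [H2,H3] ; pick H3
  + 188.224.141.88/29 (H6) depth=29
  + 0.0.0.0/0 (H2) depth=0
  + 167.244.210.224/27 (H6) depth=27
  - 188.224.141.88/29 clear@29
  + 96.43.91.112/32 (H5) depth=32
  Q 56.37.43.14: descend 0 ; hops seen [H2] ; pick H2
  Q 96.0.0.13: descend 0110000000 ; hops seen [H2,H2] ; pick H2
  + 188.224.0.0/12 (H3) depth=12
  Q 167.244.210.235: descend 101001111111010011010010111 ; hops seen [H2,H6] ; pick H6
  Q 96.43.91.112: descend 01100000001010110101101101110000 ; hops seen [H2,H2,H3,H5] ; pick H5
  + 96.43.64.0/18 (H6) depth=18
  Q 188.224.0.1: descend 1011110011100000 ; hops seen [H2,H3] ; pick H3
  Q 167.244.210.238: descend 101001111111010011010010111 ; hops seen [H2,H6] ; pick H6
  Q 188.224.1.164: descend 1011110011100000 ; hops seen [H2,H3] ; pick H3

== LOOKUPS ==
["H0","H2","H3","no-route","H3","H2","H2","H6","H5","H3","H6","H3"]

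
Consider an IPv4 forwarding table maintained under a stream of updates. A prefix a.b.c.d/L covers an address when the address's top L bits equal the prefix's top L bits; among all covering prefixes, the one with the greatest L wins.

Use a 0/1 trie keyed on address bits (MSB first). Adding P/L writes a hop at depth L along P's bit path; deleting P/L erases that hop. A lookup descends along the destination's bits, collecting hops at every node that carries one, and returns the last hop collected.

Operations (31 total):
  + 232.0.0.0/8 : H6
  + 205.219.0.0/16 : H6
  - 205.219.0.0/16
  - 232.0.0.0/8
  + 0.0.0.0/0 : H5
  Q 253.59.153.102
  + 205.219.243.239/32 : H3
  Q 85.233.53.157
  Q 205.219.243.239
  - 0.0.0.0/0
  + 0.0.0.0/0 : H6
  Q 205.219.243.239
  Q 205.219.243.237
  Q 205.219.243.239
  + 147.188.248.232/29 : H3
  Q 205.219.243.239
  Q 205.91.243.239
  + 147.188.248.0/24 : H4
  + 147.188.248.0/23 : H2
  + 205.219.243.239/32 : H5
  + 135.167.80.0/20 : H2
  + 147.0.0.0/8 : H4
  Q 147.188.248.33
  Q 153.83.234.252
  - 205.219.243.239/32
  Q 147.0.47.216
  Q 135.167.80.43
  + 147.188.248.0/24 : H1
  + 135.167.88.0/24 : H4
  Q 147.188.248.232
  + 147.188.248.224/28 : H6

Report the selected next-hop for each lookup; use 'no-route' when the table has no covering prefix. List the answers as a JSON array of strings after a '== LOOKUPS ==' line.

Process each operation:
  add 232.0.0.0/8 -> H6 at depth 8
  add 205.219.0.0/16 -> H6 at depth 16
  - 205.219.0.0/16 clear@16
  - 232.0.0.0/8 clear@8
  add 0.0.0.0/0 -> H5 at depth 0
  ? 253.59.153.102  path d0:H5→d1:-→d2:-→d3:-  best=H5
  add 205.219.243.239/32 -> H3 at depth 32
  ? 85.233.53.157  path d0:H5  best=H5
  ? 205.219.243.239  path d0:H5→d1:-→d2:-→d3:-→d4:-→d5:-→d6:-→d7:-→d8:-→d9:-→d10:-→d11:-→d12:-→d13:-→d14:-→d15:-→d16:-→d17:-→d18:-→d19:-→d20:-→d21:-→d22:-→d23:-→d24:-→d25:-→d26:-→d27:-→d28:-→d29:-→d30:-→d31:-→d32:H3  best=H3
  - 0.0.0.0/0 clear@0
  add 0.0.0.0/0 -> H6 at depth 0
  ? 205.219.243.239  path d0:H6→d1:-→d2:-→d3:-→d4:-→d5:-→d6:-→d7:-→d8:-→d9:-→d10:-→d11:-→d12:-→d13:-→d14:-→d15:-→d16:-→d17:-→d18:-→d19:-→d20:-→d21:-→d22:-→d23:-→d24:-→d25:-→d26:-→d27:-→d28:-→d29:-→d30:-→d31:-→d32:H3  best=H3
  ? 205.219.243.237  path d0:H6→d1:-→d2:-→d3:-→d4:-→d5:-→d6:-→d7:-→d8:-→d9:-→d10:-→d11:-→d12:-→d13:-→d14:-→d15:-→d16:-→d17:-→d18:-→d19:-→d20:-→d21:-→d22:-→d23:-→d24:-→d25:-→d26:-→d27:-→d28:-→d29:-→d30:-  best=H6
  ? 205.219.243.239  path d0:H6→d1:-→d2:-→d3:-→d4:-→d5:-→d6:-→d7:-→d8:-→d9:-→d10:-→d11:-→d12:-→d13:-→d14:-→d15:-→d16:-→d17:-→d18:-→d19:-→d20:-→d21:-→d22:-→d23:-→d24:-→d25:-→d26:-→d27:-→d28:-→d29:-→d30:-→d31:-→d32:H3  best=H3
  add 147.188.248.232/29 -> H3 at depth 29
  ? 205.219.243.239  path d0:H6→d1:-→d2:-→d3:-→d4:-→d5:-→d6:-→d7:-→d8:-→d9:-→d10:-→d11:-→d12:-→d13:-→d14:-→d15:-→d16:-→d17:-→d18:-→d19:-→d20:-→d21:-→d22:-→d23:-→d24:-→d25:-→d26:-→d27:-→d28:-→d29:-→d30:-→d31:-→d32:H3  best=H3
  ? 205.91.243.239  path d0:H6→d1:-→d2:-→d3:-→d4:-→d5:-→d6:-→d7:-→d8:-  best=H6
  add 147.188.248.0/24 -> H4 at depth 24
  add 147.188.248.0/23 -> H2 at depth 23
  add 205.219.243.239/32 -> H5 at depth 32
  add 135.167.80.0/20 -> H2 at depth 20
  add 147.0.0.0/8 -> H4 at depth 8
  ? 147.188.248.33  path d0:H6→d1:-→d2:-→d3:-→d4:-→d5:-→d6:-→d7:-→d8:H4→d9:-→d10:-→d11:-→d12:-→d13:-→d14:-→d15:-→d16:-→d17:-→d18:-→d19:-→d20:-→d21:-→d22:-→d23:H2→d24:H4  best=H4
  ? 153.83.234.252  path d0:H6→d1:-→d2:-→d3:-→d4:-  best=H6
  - 205.219.243.239/32 clear@32
  ? 147.0.47.216  path d0:H6→d1:-→d2:-→d3:-→d4:-→d5:-→d6:-→d7:-→d8:H4  best=H4
  ? 135.167.80.43  path d0:H6→d1:-→d2:-→d3:-→d4:-→d5:-→d6:-→d7:-→d8:-→d9:-→d10:-→d11:-→d12:-→d13:-→d14:-→d15:-→d16:-→d17:-→d18:-→d19:-→d20:H2  best=H2
  add 147.188.248.0/24 -> H1 at depth 24
  add 135.167.88.0/24 -> H4 at depth 24
  ? 147.188.248.232  path d0:H6→d1:-→d2:-→d3:-→d4:-→d5:-→d6:-→d7:-→d8:H4→d9:-→d10:-→d11:-→d12:-→d13:-→d14:-→d15:-→d16:-→d17:-→d18:-→d19:-→d20:-→d21:-→d22:-→d23:H2→d24:H1→d25:-→d26:-→d27:-→d28:-→d29:H3  best=H3
  add 147.188.248.224/28 -> H6 at depth 28

== LOOKUPS ==
["H5","H5","H3","H3","H6","H3","H3","H6","H4","H6","H4","H2","H3"]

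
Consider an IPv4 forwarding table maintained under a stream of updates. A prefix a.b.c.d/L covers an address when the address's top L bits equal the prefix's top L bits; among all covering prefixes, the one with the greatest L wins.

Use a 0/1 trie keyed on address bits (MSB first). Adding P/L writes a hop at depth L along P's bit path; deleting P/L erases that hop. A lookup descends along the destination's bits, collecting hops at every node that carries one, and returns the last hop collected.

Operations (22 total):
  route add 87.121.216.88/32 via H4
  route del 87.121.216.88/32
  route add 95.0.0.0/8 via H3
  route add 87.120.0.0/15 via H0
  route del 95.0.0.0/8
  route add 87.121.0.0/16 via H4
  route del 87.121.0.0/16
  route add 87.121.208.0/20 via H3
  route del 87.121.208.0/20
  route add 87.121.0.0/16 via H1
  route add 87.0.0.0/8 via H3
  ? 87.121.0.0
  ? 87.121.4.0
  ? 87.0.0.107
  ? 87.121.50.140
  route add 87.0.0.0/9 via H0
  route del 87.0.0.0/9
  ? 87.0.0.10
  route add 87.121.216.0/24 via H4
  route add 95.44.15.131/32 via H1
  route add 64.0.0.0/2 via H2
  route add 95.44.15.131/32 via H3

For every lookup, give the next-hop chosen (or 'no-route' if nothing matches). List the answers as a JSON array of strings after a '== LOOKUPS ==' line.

Trace:
  + 87.121.216.88/32 (H4) depth=32
  - 87.121.216.88/32 clear@32
  + 95.0.0.0/8 (H3) depth=8
  + 87.120.0.0/15 (H0) depth=15
  - 95.0.0.0/8 clear@8
  + 87.121.0.0/16 (H4) depth=16
  - 87.121.0.0/16 clear@16
  + 87.121.208.0/20 (H3) depth=20
  - 87.121.208.0/20 clear@20
  + 87.121.0.0/16 (H1) depth=16
  + 87.0.0.0/8 (H3) depth=8
  lookup 87.121.0.0: bits 0101011101111001 walk d0:-→d1:-→d2:-→d3:-→d4:-→d5:-→d6:-→d7:-→d8:H3→d9:-→d10:-→d11:-→d12:-→d13:-→d14:-→d15:H0→d16:H1 -> H1
  lookup 87.121.4.0: bits 0101011101111001 walk d0:-→d1:-→d2:-→d3:-→d4:-→d5:-→d6:-→d7:-→d8:H3→d9:-→d10:-→d11:-→d12:-→d13:-→d14:-→d15:H0→d16:H1 -> H1
  lookup 87.0.0.107: bits 010101110 walk d0:-→d1:-→d2:-→d3:-→d4:-→d5:-→d6:-→d7:-→d8:H3→d9:- -> H3
  lookup 87.121.50.140: bits 0101011101111001 walk d0:-→d1:-→d2:-→d3:-→d4:-→d5:-→d6:-→d7:-→d8:H3→d9:-→d10:-→d11:-→d12:-→d13:-→d14:-→d15:H0→d16:H1 -> H1
  + 87.0.0.0/9 (H0) depth=9
  - 87.0.0.0/9 clear@9
  lookup 87.0.0.10: bits 010101110 walk d0:-→d1:-→d2:-→d3:-→d4:-→d5:-→d6:-→d7:-→d8:H3→d9:- -> H3
  + 87.121.216.0/24 (H4) depth=24
  + 95.44.15.131/32 (H1) depth=32
  + 64.0.0.0/2 (H2) depth=2
  + 95.44.15.131/32 (H3) depth=32

== LOOKUPS ==
["H1","H1","H3","H1","H3"]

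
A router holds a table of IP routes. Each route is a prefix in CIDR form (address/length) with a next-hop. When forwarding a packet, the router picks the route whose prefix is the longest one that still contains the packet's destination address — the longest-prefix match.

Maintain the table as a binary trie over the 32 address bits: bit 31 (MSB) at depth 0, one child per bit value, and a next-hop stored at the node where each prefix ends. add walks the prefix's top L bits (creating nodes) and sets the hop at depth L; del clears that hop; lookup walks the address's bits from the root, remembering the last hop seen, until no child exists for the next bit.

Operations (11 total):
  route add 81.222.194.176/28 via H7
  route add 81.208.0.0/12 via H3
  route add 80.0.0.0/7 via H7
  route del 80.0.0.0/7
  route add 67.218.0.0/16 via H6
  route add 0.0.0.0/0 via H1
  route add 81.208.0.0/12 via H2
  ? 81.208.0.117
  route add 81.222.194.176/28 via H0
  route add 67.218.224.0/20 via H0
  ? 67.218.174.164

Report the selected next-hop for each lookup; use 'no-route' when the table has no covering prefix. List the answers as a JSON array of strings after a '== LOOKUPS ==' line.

Apply in order:
  add 81.222.194.176/28 -> H7 at depth 28
  add 81.208.0.0/12 -> H3 at depth 12
  add 80.0.0.0/7 -> H7 at depth 7
  - 80.0.0.0/7 clear@7
  add 67.218.0.0/16 -> H6 at depth 16
  add 0.0.0.0/0 -> H1 at depth 0
  add 81.208.0.0/12 -> H2 at depth 12
  ? 81.208.0.117  path d0:H1→d1:-→d2:-→d3:-→d4:-→d5:-→d6:-→d7:-→d8:-→d9:-→d10:-→d11:-→d12:H2  best=H2
  add 81.222.194.176/28 -> H0 at depth 28
  add 67.218.224.0/20 -> H0 at depth 20
  ? 67.218.174.164  path d0:H1→d1:-→d2:-→d3:-→d4:-→d5:-→d6:-→d7:-→d8:-→d9:-→d10:-→d11:-→d12:-→d13:-→d14:-→d15:-→d16:H6→d17:-  best=H6

== LOOKUPS ==
["H2","H6"]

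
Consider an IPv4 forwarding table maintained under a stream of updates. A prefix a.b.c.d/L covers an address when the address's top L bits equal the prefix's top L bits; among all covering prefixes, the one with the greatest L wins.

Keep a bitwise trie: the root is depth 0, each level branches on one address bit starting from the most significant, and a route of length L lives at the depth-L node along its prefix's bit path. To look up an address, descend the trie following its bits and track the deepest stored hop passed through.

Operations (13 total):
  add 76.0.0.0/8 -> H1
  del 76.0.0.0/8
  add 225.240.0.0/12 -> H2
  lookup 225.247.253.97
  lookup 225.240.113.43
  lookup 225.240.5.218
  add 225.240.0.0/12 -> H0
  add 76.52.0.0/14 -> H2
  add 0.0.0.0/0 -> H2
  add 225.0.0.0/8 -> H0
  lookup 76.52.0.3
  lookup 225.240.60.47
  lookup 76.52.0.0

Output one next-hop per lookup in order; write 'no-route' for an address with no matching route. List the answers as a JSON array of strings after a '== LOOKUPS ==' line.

Process each operation:
  + 76.0.0.0/8 (H1) depth=8
  del 76.0.0.0/8 (clear depth 8)
  + 225.240.0.0/12 (H2) depth=12
  lookup 225.247.253.97: bits 111000011111 walk d0:-→d1:-→d2:-→d3:-→d4:-→d5:-→d6:-→d7:-→d8:-→d9:-→d10:-→d11:-→d12:H2 -> H2
  lookup 225.240.113.43: bits 111000011111 walk d0:-→d1:-→d2:-→d3:-→d4:-→d5:-→d6:-→d7:-→d8:-→d9:-→d10:-→d11:-→d12:H2 -> H2
  lookup 225.240.5.218: bits 111000011111 walk d0:-→d1:-→d2:-→d3:-→d4:-→d5:-→d6:-→d7:-→d8:-→d9:-→d10:-→d11:-→d12:H2 -> H2
  + 225.240.0.0/12 (H0) depth=12
  + 76.52.0.0/14 (H2) depth=14
  + 0.0.0.0/0 (H2) depth=0
  + 225.0.0.0/8 (H0) depth=8
  lookup 76.52.0.3: bits 01001100001101 walk d0:H2→d1:-→d2:-→d3:-→d4:-→d5:-→d6:-→d7:-→d8:-→d9:-→d10:-→d11:-→d12:-→d13:-→d14:H2 -> H2
  lookup 225.240.60.47: bits 111000011111 walk d0:H2→d1:-→d2:-→d3:-→d4:-→d5:-→d6:-→d7:-→d8:H0→d9:-→d10:-→d11:-→d12:H0 -> H0
  lookup 76.52.0.0: bits 01001100001101 walk d0:H2→d1:-→d2:-→d3:-→d4:-→d5:-→d6:-→d7:-→d8:-→d9:-→d10:-→d11:-→d12:-→d13:-→d14:H2 -> H2

== LOOKUPS ==
["H2","H2","H2","H2","H0","H2"]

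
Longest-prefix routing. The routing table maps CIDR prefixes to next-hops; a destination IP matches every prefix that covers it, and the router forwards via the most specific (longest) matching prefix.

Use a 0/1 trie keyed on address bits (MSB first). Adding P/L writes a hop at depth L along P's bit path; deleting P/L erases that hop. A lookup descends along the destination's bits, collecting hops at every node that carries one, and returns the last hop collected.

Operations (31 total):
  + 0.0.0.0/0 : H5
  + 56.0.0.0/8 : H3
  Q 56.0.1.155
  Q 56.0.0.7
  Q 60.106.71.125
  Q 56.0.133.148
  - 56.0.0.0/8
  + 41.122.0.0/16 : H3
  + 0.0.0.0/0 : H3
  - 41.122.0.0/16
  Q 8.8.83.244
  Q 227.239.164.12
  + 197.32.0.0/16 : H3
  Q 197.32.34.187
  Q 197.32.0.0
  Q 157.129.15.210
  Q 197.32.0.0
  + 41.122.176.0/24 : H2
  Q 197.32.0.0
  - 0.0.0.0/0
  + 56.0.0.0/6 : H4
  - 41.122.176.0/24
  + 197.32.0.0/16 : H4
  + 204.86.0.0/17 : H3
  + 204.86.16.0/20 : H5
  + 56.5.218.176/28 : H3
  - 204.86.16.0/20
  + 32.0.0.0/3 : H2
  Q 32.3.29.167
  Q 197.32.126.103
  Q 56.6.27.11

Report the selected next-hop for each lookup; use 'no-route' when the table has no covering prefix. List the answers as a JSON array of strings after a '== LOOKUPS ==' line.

Trace:
  add 0.0.0.0/0 -> H5 at depth 0
  add 56.0.0.0/8 -> H3 at depth 8
  lookup 56.0.1.155: bits 00111000 walk d0:H5→d1:-→d2:-→d3:-→d4:-→d5:-→d6:-→d7:-→d8:H3 -> H3
  lookup 56.0.0.7: bits 00111000 walk d0:H5→d1:-→d2:-→d3:-→d4:-→d5:-→d6:-→d7:-→d8:H3 -> H3
  lookup 60.106.71.125: bits 00111 walk d0:H5→d1:-→d2:-→d3:-→d4:-→d5:- -> H5
  lookup 56.0.133.148: bits 00111000 walk d0:H5→d1:-→d2:-→d3:-→d4:-→d5:-→d6:-→d7:-→d8:H3 -> H3
  del 56.0.0.0/8 (clear depth 8)
  add 41.122.0.0/16 -> H3 at depth 16
  add 0.0.0.0/0 -> H3 at depth 0
  del 41.122.0.0/16 (clear depth 16)
  lookup 8.8.83.244: bits 00 walk d0:H3→d1:-→d2:- -> H3
  lookup 227.239.164.12: bits ε walk d0:H3 -> H3
  add 197.32.0.0/16 -> H3 at depth 16
  lookup 197.32.34.187: bits 1100010100100000 walk d0:H3→d1:-→d2:-→d3:-→d4:-→d5:-→d6:-→d7:-→d8:-→d9:-→d10:-→d11:-→d12:-→d13:-→d14:-→d15:-→d16:H3 -> H3
  lookup 197.32.0.0: bits 1100010100100000 walk d0:H3→d1:-→d2:-→d3:-→d4:-→d5:-→d6:-→d7:-→d8:-→d9:-→d10:-→d11:-→d12:-→d13:-→d14:-→d15:-→d16:H3 -> H3
  lookup 157.129.15.210: bits 1 walk d0:H3→d1:- -> H3
  lookup 197.32.0.0: bits 1100010100100000 walk d0:H3→d1:-→d2:-→d3:-→d4:-→d5:-→d6:-→d7:-→d8:-→d9:-→d10:-→d11:-→d12:-→d13:-→d14:-→d15:-→d16:H3 -> H3
  add 41.122.176.0/24 -> H2 at depth 24
  lookup 197.32.0.0: bits 1100010100100000 walk d0:H3→d1:-→d2:-→d3:-→d4:-→d5:-→d6:-→d7:-→d8:-→d9:-→d10:-→d11:-→d12:-→d13:-→d14:-→d15:-→d16:H3 -> H3
  del 0.0.0.0/0 (clear depth 0)
  add 56.0.0.0/6 -> H4 at depth 6
  del 41.122.176.0/24 (clear depth 24)
  add 197.32.0.0/16 -> H4 at depth 16
  add 204.86.0.0/17 -> H3 at depth 17
  add 204.86.16.0/20 -> H5 at depth 20
  add 56.5.218.176/28 -> H3 at depth 28
  del 204.86.16.0/20 (clear depth 20)
  add 32.0.0.0/3 -> H2 at depth 3
  lookup 32.3.29.167: bits 0010 walk d0:-→d1:-→d2:-→d3:H2→d4:- -> H2
  lookup 197.32.126.103: bits 1100010100100000 walk d0:-→d1:-→d2:-→d3:-→d4:-→d5:-→d6:-→d7:-→d8:-→d9:-→d10:-→d11:-→d12:-→d13:-→d14:-→d15:-→d16:H4 -> H4
  lookup 56.6.27.11: bits 00111000000001 walk d0:-→d1:-→d2:-→d3:H2→d4:-→d5:-→d6:H4→d7:-→d8:-→d9:-→d10:-→d11:-→d12:-→d13:-→d14:- -> H4

== LOOKUPS ==
["H3","H3","H5","H3","H3","H3","H3","H3","H3","H3","H3","H2","H4","H4"]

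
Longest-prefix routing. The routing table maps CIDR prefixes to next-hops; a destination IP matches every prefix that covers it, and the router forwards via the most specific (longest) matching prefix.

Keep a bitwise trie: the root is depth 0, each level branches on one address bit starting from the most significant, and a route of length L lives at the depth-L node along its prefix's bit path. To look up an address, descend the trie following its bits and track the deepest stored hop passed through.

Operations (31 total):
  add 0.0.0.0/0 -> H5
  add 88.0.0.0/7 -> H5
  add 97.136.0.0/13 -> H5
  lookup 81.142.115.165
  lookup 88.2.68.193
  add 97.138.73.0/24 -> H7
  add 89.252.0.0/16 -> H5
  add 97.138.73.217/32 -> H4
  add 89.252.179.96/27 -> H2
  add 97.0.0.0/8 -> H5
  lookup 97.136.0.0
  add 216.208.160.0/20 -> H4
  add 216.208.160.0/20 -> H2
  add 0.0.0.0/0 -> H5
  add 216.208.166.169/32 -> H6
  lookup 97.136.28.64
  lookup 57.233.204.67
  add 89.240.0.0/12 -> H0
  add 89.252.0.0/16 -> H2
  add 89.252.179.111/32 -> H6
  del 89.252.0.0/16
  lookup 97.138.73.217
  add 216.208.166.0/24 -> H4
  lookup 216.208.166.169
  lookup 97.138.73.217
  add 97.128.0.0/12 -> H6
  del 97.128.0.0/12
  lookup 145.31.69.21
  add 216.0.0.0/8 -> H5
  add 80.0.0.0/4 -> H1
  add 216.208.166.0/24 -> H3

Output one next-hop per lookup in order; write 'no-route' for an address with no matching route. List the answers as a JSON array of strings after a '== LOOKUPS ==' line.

Apply in order:
  + 0.0.0.0/0 (H5) depth=0
  + 88.0.0.0/7 (H5) depth=7
  + 97.136.0.0/13 (H5) depth=13
  Q 81.142.115.165: descend 0101 ; hops seen [H5] ; pick H5
  Q 88.2.68.193: descend 0101100 ; hops seen [H5,H5] ; pick H5
  + 97.138.73.0/24 (H7) depth=24
  + 89.252.0.0/16 (H5) depth=16
  + 97.138.73.217/32 (H4) depth=32
  + 89.252.179.96/27 (H2) depth=27
  + 97.0.0.0/8 (H5) depth=8
  Q 97.136.0.0: descend 01100001100010 ; hops seen [H5,H5,H5] ; pick H5
  + 216.208.160.0/20 (H4) depth=20
  + 216.208.160.0/20 (H2) depth=20
  + 0.0.0.0/0 (H5) depth=0
  + 216.208.166.169/32 (H6) depth=32
  Q 97.136.28.64: descend 01100001100010 ; hops seen [H5,H5,H5] ; pick H5
  Q 57.233.204.67: descend 0 ; hops seen [H5] ; pick H5
  + 89.240.0.0/12 (H0) depth=12
  + 89.252.0.0/16 (H2) depth=16
  + 89.252.179.111/32 (H6) depth=32
  - 89.252.0.0/16 clear@16
  Q 97.138.73.217: descend 01100001100010100100100111011001 ; hops seen [H5,H5,H5,H7,H4] ; pick H4
  + 216.208.166.0/24 (H4) depth=24
  Q 216.208.166.169: descend 11011000110100001010011010101001 ; hops seen [H5,H2,H4,H6] ; pick H6
  Q 97.138.73.217: descend 01100001100010100100100111011001 ; hops seen [H5,H5,H5,H7,H4] ; pick H4
  + 97.128.0.0/12 (H6) depth=12
  - 97.128.0.0/12 clear@12
  Q 145.31.69.21: descend 1 ; hops seen [H5] ; pick H5
  + 216.0.0.0/8 (H5) depth=8
  + 80.0.0.0/4 (H1) depth=4
  + 216.208.166.0/24 (H3) depth=24

== LOOKUPS ==
["H5","H5","H5","H5","H5","H4","H6","H4","H5"]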